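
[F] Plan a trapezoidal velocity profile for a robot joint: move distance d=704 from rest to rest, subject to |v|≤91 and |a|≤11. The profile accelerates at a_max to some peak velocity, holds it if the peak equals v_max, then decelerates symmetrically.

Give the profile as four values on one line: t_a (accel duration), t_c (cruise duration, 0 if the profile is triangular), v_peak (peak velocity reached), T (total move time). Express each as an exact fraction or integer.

t_a=8 t_c=0 v_peak=88 T=16

vₘ²/aₘ = 91²/11 = 8281/11
704 < 8281/11 so t_c = 0
v_peak = √(704·11) = √7744 = 88
t_a = 88/11 = 8; t_c = 0
T = 2·8 = 16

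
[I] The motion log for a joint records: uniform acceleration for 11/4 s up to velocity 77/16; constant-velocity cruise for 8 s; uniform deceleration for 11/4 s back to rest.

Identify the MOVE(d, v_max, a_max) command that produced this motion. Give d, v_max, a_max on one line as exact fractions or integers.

d=3311/64 v_max=77/16 a_max=7/4

a_max = (77/16)/(11/4) = 7/4
d_a = ½·77/16·11/4 = 847/128; d_c = 77/16·8 = 77/2
d = 2·847/128 + 77/2 = 3311/64
t_c = 8 > 0 ⇒ limit active, v_max = 77/16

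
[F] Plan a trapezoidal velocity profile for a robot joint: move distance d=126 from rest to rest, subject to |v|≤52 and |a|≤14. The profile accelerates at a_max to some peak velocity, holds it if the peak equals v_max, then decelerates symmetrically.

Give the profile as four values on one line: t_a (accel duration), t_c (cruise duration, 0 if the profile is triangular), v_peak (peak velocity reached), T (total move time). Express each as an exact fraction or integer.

v_max²/a_max = 52²/14 = 1352/7
126 < 1352/7 → triangular
v_peak = √(126·14) = √1764 = 42
t_a = 42/14 = 3; t_c = 0
T = 2·3 = 6

t_a=3 t_c=0 v_peak=42 T=6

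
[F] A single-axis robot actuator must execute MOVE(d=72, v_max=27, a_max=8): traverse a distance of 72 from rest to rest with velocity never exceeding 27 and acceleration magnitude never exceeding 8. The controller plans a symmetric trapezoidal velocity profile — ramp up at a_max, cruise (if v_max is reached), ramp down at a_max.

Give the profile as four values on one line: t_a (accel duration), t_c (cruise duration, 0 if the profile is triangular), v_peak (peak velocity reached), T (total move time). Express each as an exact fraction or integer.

vₘ²/aₘ = 27²/8 = 729/8
72 < 729/8 → triangular
v_peak = √(72·8) = √576 = 24
t_a = 24/8 = 3; t_c = 0
T = 2·3 = 6

t_a=3 t_c=0 v_peak=24 T=6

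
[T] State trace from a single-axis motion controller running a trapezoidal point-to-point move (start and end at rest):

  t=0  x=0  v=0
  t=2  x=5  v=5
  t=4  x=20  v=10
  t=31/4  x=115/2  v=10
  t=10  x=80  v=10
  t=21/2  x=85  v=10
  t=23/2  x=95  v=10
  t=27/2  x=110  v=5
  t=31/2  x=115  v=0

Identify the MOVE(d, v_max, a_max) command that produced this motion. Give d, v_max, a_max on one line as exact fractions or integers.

final state: t=31/2, x=115, v=0 → d = 115
a_max = (5−0)/(2−0) = 5/2
max v = 10 over t∈[4,23/2] → v_max = 10
check: 10·(4+15/2) = 115 ✓

d=115 v_max=10 a_max=5/2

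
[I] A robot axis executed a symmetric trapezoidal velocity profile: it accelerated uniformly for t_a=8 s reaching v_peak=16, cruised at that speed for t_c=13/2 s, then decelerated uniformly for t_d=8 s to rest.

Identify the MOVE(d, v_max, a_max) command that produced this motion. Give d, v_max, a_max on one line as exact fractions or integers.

a_max = 16/8 = 2
d_a = ½·16·8 = 64; d_c = 16·13/2 = 104
d = 2·64 + 104 = 232
t_c = 13/2 > 0 ⇒ limit active, v_max = 16

d=232 v_max=16 a_max=2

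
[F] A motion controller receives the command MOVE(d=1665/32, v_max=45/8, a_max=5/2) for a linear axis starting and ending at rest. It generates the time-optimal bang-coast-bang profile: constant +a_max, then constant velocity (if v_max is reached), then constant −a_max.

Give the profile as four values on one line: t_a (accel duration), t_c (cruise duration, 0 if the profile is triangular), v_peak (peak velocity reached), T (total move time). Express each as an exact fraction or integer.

(v_max)²/a_max = (45/8)²/(5/2) = 405/32
1665/32 ≥ 405/32 so v_max reached
t_a = (45/8)/(5/2) = 9/4; v_peak = 45/8
d_cruise = 1665/32 − 405/32 = 315/8; t_c = (315/8)/(45/8) = 7
T = 2·9/4 + 7 = 23/2

t_a=9/4 t_c=7 v_peak=45/8 T=23/2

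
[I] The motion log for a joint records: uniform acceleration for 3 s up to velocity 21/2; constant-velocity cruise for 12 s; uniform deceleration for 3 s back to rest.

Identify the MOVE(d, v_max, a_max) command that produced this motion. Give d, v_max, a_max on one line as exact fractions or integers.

a_max = (21/2)/3 = 7/2
d_a = ½·21/2·3 = 63/4; d_c = 21/2·12 = 126
d = 2·63/4 + 126 = 315/2
t_c = 12 > 0 → v_max = v_peak = 21/2

d=315/2 v_max=21/2 a_max=7/2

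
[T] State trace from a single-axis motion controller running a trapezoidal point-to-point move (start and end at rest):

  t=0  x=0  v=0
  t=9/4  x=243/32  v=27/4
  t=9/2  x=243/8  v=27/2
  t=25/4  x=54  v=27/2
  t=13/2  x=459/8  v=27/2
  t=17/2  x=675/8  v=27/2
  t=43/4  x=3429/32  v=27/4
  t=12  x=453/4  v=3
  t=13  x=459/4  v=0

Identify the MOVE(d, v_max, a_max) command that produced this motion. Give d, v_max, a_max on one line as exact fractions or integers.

final state: t=13, x=459/4, v=0 → d = 459/4
a_max = (27/4−0)/(9/4−0) = 3
max v = 27/2 over t∈[9/2,17/2] → v_max = 27/2
check: 27/2·(9/2+4) = 459/4 ✓

d=459/4 v_max=27/2 a_max=3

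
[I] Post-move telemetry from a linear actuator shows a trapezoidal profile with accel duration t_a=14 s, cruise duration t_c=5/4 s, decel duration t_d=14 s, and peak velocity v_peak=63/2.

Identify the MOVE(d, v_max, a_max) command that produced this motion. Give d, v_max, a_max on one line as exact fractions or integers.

a_max = (63/2)/14 = 9/4
d_a = ½·63/2·14 = 441/2; d_c = 63/2·5/4 = 315/8
d = 2·441/2 + 315/8 = 3843/8
t_c = 5/4 > 0 so v_max = 63/2

d=3843/8 v_max=63/2 a_max=9/4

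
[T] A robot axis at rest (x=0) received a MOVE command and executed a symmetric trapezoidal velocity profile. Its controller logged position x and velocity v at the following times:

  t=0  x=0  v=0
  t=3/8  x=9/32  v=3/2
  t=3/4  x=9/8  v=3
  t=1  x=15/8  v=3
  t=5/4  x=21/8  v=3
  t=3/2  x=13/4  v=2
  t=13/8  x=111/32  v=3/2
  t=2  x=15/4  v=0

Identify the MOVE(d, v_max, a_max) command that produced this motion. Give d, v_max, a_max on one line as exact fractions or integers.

d=15/4 v_max=3 a_max=4

final state: t=2, x=15/4, v=0 → d = 15/4
a_max = (3/2−0)/(3/8−0) = 4
max v = 3 over t∈[3/4,5/4] → v_max = 3
check: 3·(3/4+1/2) = 15/4 ✓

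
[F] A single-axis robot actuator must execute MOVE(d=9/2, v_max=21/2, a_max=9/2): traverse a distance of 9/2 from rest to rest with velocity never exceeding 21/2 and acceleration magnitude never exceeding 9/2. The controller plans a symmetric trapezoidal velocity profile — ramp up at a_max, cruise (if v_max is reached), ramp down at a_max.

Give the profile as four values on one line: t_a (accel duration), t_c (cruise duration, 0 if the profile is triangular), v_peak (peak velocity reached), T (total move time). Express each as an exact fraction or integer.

t_a=1 t_c=0 v_peak=9/2 T=2

v_max²/a_max = (21/2)²/(9/2) = 49/2
9/2 < 49/2 ⇒ no cruise
v_peak = √(9/2·9/2) = √(81/4) = 9/2
t_a = (9/2)/(9/2) = 1; t_c = 0
T = 2·1 = 2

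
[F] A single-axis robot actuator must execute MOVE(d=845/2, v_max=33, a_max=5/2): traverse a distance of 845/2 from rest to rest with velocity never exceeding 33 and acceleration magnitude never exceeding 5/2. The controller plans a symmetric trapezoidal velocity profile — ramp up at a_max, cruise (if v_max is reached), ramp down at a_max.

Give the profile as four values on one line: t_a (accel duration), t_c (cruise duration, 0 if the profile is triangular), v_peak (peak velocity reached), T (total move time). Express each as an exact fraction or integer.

t_a=13 t_c=0 v_peak=65/2 T=26

vₘ²/aₘ = 33²/(5/2) = 2178/5
845/2 < 2178/5 → triangular
v_peak = √(845/2·5/2) = √(4225/4) = 65/2
t_a = (65/2)/(5/2) = 13; t_c = 0
T = 2·13 = 26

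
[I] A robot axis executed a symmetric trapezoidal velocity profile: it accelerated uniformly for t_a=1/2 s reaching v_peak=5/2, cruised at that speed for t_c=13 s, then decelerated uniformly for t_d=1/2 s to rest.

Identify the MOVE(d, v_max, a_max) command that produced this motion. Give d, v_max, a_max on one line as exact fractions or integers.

a_max = (5/2)/(1/2) = 5
d_a = ½·5/2·1/2 = 5/8; d_c = 5/2·13 = 65/2
d = 2·5/8 + 65/2 = 135/4
t_c = 13 > 0 ⇒ limit active, v_max = 5/2

d=135/4 v_max=5/2 a_max=5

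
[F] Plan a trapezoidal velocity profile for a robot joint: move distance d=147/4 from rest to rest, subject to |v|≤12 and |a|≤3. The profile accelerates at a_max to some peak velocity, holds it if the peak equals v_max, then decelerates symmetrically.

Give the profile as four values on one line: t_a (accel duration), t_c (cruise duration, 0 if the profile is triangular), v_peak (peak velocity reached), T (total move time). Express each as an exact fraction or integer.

(v_max)²/a_max = 12²/3 = 48
147/4 < 48 → triangular
v_peak = √(147/4·3) = √(441/4) = 21/2
t_a = (21/2)/3 = 7/2; t_c = 0
T = 2·7/2 = 7

t_a=7/2 t_c=0 v_peak=21/2 T=7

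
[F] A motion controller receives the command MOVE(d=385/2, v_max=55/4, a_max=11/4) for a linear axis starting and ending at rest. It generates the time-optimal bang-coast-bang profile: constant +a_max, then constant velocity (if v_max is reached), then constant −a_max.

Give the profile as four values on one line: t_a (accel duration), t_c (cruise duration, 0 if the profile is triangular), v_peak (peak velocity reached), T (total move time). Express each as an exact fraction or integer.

(v_max)²/a_max = (55/4)²/(11/4) = 275/4
385/2 ≥ 275/4 → trapezoidal
t_a = (55/4)/(11/4) = 5; v_peak = 55/4
d_cruise = 385/2 − 275/4 = 495/4; t_c = (495/4)/(55/4) = 9
T = 2·5 + 9 = 19

t_a=5 t_c=9 v_peak=55/4 T=19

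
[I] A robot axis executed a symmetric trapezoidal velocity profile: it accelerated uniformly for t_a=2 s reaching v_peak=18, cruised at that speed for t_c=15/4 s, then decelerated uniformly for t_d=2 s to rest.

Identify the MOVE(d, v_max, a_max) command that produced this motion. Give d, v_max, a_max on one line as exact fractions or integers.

d=207/2 v_max=18 a_max=9

a_max = 18/2 = 9
d_a = ½·18·2 = 18; d_c = 18·15/4 = 135/2
d = 2·18 + 135/2 = 207/2
t_c = 15/4 > 0 ⇒ limit active, v_max = 18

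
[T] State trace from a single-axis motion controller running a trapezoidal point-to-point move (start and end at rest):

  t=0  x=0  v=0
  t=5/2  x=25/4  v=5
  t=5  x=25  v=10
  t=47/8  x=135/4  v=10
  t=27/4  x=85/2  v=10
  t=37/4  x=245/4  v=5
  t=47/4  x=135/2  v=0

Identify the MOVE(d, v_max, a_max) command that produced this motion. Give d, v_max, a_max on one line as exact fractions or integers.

final state: t=47/4, x=135/2, v=0 → d = 135/2
a_max = (5−0)/(5/2−0) = 2
max v = 10 over t∈[5,27/4] → v_max = 10
check: 10·(5+7/4) = 135/2 ✓

d=135/2 v_max=10 a_max=2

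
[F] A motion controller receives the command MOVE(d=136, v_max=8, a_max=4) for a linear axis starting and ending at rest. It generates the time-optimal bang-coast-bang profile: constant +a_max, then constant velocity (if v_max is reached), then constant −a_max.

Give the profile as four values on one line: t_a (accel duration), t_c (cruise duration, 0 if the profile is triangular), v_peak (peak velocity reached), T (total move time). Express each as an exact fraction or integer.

t_a=2 t_c=15 v_peak=8 T=19

(v_max)²/a_max = 8²/4 = 16
136 ≥ 16 ⇒ cruise phase
t_a = 8/4 = 2; v_peak = 8
d_cruise = 136 − 16 = 120; t_c = 120/8 = 15
T = 2·2 + 15 = 19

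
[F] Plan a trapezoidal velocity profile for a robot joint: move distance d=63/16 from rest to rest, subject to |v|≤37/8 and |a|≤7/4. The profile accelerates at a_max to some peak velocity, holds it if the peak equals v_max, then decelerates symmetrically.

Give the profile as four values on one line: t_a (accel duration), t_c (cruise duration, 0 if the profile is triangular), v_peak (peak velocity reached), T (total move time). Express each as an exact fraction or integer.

(v_max)²/a_max = (37/8)²/(7/4) = 1369/112
63/16 < 1369/112 ⇒ no cruise
v_peak = √(63/16·7/4) = √(441/64) = 21/8
t_a = (21/8)/(7/4) = 3/2; t_c = 0
T = 2·3/2 = 3

t_a=3/2 t_c=0 v_peak=21/8 T=3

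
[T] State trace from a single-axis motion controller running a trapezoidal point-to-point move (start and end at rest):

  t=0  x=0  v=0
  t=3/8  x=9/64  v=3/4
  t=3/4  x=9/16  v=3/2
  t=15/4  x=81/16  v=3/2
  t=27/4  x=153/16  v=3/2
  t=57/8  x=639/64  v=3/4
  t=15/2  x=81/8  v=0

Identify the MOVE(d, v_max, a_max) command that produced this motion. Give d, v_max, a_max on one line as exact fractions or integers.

final state: t=15/2, x=81/8, v=0 → d = 81/8
a_max = (3/4−0)/(3/8−0) = 2
max v = 3/2 over t∈[3/4,27/4] → v_max = 3/2
check: 3/2·(3/4+6) = 81/8 ✓

d=81/8 v_max=3/2 a_max=2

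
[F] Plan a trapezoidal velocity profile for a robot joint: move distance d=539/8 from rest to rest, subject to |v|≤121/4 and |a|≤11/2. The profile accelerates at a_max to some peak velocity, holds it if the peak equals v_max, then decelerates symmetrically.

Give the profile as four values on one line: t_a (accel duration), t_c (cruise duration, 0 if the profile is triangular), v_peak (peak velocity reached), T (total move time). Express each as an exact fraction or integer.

t_a=7/2 t_c=0 v_peak=77/4 T=7

v_max²/a_max = (121/4)²/(11/2) = 1331/8
539/8 < 1331/8 ⇒ no cruise
v_peak = √(539/8·11/2) = √(5929/16) = 77/4
t_a = (77/4)/(11/2) = 7/2; t_c = 0
T = 2·7/2 = 7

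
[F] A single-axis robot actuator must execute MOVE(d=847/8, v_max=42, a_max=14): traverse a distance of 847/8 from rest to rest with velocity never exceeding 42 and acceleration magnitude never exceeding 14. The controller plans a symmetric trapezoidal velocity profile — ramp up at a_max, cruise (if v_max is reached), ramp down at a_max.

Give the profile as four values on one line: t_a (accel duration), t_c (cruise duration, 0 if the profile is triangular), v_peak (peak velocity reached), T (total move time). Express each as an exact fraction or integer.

t_a=11/4 t_c=0 v_peak=77/2 T=11/2

(v_max)²/a_max = 42²/14 = 126
847/8 < 126 → triangular
v_peak = √(847/8·14) = √(5929/4) = 77/2
t_a = (77/2)/14 = 11/4; t_c = 0
T = 2·11/4 = 11/2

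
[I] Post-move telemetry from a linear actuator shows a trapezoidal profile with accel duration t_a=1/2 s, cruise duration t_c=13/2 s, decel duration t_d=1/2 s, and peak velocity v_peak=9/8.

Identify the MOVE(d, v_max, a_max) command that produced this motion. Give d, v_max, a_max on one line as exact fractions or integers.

a_max = (9/8)/(1/2) = 9/4
d_a = ½·9/8·1/2 = 9/32; d_c = 9/8·13/2 = 117/16
d = 2·9/32 + 117/16 = 63/8
t_c = 13/2 > 0 → v_max = v_peak = 9/8

d=63/8 v_max=9/8 a_max=9/4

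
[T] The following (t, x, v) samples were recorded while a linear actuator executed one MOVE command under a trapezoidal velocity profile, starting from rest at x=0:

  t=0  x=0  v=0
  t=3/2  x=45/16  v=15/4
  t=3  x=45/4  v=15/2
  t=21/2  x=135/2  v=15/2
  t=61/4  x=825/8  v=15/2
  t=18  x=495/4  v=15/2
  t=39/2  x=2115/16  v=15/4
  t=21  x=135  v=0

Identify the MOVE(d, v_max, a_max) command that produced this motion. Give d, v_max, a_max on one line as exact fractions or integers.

final state: t=21, x=135, v=0 → d = 135
a_max = (15/4−0)/(3/2−0) = 5/2
max v = 15/2 over t∈[3,18] → v_max = 15/2
check: 15/2·(3+15) = 135 ✓

d=135 v_max=15/2 a_max=5/2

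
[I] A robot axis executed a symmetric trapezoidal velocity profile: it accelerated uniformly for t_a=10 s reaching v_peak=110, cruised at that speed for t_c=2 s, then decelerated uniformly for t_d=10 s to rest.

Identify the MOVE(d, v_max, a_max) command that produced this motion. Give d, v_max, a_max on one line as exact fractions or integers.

d=1320 v_max=110 a_max=11

a_max = 110/10 = 11
d_a = ½·110·10 = 550; d_c = 110·2 = 220
d = 2·550 + 220 = 1320
t_c = 2 > 0 so v_max = 110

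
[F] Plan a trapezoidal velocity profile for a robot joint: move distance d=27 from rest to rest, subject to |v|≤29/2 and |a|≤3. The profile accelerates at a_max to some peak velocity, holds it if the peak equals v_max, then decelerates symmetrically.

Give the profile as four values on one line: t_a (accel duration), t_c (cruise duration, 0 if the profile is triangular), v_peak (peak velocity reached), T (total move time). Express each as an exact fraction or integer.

t_a=3 t_c=0 v_peak=9 T=6

(v_max)²/a_max = (29/2)²/3 = 841/12
27 < 841/12 ⇒ no cruise
v_peak = √(27·3) = √81 = 9
t_a = 9/3 = 3; t_c = 0
T = 2·3 = 6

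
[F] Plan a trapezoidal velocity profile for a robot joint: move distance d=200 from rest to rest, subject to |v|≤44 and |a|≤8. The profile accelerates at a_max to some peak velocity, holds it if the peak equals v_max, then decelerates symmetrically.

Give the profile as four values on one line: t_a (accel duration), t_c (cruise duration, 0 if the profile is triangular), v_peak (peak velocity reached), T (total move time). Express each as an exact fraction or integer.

t_a=5 t_c=0 v_peak=40 T=10

vₘ²/aₘ = 44²/8 = 242
200 < 242 so t_c = 0
v_peak = √(200·8) = √1600 = 40
t_a = 40/8 = 5; t_c = 0
T = 2·5 = 10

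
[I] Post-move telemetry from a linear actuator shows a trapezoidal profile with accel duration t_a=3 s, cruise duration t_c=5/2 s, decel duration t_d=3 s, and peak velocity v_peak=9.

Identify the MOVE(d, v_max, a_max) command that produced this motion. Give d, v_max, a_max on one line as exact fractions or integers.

d=99/2 v_max=9 a_max=3

a_max = 9/3 = 3
d_a = ½·9·3 = 27/2; d_c = 9·5/2 = 45/2
d = 2·27/2 + 45/2 = 99/2
t_c = 5/2 > 0 ⇒ limit active, v_max = 9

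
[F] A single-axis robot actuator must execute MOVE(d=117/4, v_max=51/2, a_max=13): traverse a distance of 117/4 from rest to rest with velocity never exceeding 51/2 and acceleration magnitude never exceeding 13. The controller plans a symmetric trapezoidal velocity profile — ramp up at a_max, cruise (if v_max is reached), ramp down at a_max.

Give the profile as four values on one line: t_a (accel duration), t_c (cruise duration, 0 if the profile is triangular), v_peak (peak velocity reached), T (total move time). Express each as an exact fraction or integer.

vₘ²/aₘ = (51/2)²/13 = 2601/52
117/4 < 2601/52 so t_c = 0
v_peak = √(117/4·13) = √(1521/4) = 39/2
t_a = (39/2)/13 = 3/2; t_c = 0
T = 2·3/2 = 3

t_a=3/2 t_c=0 v_peak=39/2 T=3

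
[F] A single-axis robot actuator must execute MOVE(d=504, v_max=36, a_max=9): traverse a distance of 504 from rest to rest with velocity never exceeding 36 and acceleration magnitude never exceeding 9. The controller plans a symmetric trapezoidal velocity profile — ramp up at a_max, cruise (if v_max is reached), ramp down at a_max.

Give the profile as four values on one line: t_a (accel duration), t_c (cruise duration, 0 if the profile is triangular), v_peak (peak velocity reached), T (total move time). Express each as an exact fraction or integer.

vₘ²/aₘ = 36²/9 = 144
504 ≥ 144 → trapezoidal
t_a = 36/9 = 4; v_peak = 36
d_cruise = 504 − 144 = 360; t_c = 360/36 = 10
T = 2·4 + 10 = 18

t_a=4 t_c=10 v_peak=36 T=18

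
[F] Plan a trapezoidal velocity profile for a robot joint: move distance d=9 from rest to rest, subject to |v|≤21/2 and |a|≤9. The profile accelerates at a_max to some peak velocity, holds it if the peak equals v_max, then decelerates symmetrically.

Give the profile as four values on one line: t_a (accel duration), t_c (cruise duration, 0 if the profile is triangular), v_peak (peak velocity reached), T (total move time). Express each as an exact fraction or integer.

t_a=1 t_c=0 v_peak=9 T=2

v_max²/a_max = (21/2)²/9 = 49/4
9 < 49/4 ⇒ no cruise
v_peak = √(9·9) = √81 = 9
t_a = 9/9 = 1; t_c = 0
T = 2·1 = 2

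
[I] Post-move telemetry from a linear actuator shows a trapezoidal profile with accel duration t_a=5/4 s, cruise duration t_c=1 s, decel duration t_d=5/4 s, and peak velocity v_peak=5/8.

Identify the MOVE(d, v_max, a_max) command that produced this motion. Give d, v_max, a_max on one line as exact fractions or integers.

d=45/32 v_max=5/8 a_max=1/2

a_max = (5/8)/(5/4) = 1/2
d_a = ½·5/8·5/4 = 25/64; d_c = 5/8·1 = 5/8
d = 2·25/64 + 5/8 = 45/32
t_c = 1 > 0 ⇒ limit active, v_max = 5/8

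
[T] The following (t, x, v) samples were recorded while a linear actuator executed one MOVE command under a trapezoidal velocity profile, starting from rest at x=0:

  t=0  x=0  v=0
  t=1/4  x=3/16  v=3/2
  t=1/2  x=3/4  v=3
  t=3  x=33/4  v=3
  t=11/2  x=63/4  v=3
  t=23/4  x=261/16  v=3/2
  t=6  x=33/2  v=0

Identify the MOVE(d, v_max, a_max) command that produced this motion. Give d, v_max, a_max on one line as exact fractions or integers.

d=33/2 v_max=3 a_max=6

final state: t=6, x=33/2, v=0 → d = 33/2
a_max = (3/2−0)/(1/4−0) = 6
max v = 3 over t∈[1/2,11/2] → v_max = 3
check: 3·(1/2+5) = 33/2 ✓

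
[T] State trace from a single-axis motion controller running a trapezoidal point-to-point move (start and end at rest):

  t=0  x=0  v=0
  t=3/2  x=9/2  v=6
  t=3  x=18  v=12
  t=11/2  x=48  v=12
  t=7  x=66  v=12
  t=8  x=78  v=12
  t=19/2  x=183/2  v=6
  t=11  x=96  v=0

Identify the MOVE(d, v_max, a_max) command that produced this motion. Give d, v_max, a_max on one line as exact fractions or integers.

final state: t=11, x=96, v=0 → d = 96
a_max = (6−0)/(3/2−0) = 4
max v = 12 over t∈[3,8] → v_max = 12
check: 12·(3+5) = 96 ✓

d=96 v_max=12 a_max=4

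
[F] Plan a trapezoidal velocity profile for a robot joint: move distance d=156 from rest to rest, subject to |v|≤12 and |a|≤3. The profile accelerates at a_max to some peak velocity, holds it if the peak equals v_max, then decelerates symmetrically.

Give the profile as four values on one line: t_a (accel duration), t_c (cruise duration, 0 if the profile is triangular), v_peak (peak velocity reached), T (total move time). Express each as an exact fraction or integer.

v_max²/a_max = 12²/3 = 48
156 ≥ 48 → trapezoidal
t_a = 12/3 = 4; v_peak = 12
d_cruise = 156 − 48 = 108; t_c = 108/12 = 9
T = 2·4 + 9 = 17

t_a=4 t_c=9 v_peak=12 T=17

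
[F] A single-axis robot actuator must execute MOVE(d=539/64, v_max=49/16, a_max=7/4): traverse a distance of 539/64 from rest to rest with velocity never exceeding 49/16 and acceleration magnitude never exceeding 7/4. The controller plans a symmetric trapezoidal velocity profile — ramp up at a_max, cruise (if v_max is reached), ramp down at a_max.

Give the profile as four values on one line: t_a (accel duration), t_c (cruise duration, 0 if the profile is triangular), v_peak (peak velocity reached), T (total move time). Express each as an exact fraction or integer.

vₘ²/aₘ = (49/16)²/(7/4) = 343/64
539/64 ≥ 343/64 → trapezoidal
t_a = (49/16)/(7/4) = 7/4; v_peak = 49/16
d_cruise = 539/64 − 343/64 = 49/16; t_c = (49/16)/(49/16) = 1
T = 2·7/4 + 1 = 9/2

t_a=7/4 t_c=1 v_peak=49/16 T=9/2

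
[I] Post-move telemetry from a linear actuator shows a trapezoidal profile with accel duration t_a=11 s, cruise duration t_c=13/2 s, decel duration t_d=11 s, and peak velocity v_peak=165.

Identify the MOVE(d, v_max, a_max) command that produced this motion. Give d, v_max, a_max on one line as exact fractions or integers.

a_max = 165/11 = 15
d_a = ½·165·11 = 1815/2; d_c = 165·13/2 = 2145/2
d = 2·1815/2 + 2145/2 = 5775/2
t_c = 13/2 > 0 ⇒ limit active, v_max = 165

d=5775/2 v_max=165 a_max=15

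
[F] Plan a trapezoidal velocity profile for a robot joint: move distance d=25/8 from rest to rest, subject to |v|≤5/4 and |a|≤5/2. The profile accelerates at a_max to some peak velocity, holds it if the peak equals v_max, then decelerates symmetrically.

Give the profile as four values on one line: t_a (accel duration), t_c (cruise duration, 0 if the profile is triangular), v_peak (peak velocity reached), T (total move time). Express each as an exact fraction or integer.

t_a=1/2 t_c=2 v_peak=5/4 T=3

vₘ²/aₘ = (5/4)²/(5/2) = 5/8
25/8 ≥ 5/8 so v_max reached
t_a = (5/4)/(5/2) = 1/2; v_peak = 5/4
d_cruise = 25/8 − 5/8 = 5/2; t_c = (5/2)/(5/4) = 2
T = 2·1/2 + 2 = 3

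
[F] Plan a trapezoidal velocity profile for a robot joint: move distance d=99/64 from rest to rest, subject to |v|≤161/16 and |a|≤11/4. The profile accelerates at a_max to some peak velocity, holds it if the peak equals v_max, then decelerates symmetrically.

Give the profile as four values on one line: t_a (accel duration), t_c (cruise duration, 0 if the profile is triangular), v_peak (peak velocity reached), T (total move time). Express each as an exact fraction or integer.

vₘ²/aₘ = (161/16)²/(11/4) = 25921/704
99/64 < 25921/704 → triangular
v_peak = √(99/64·11/4) = √(1089/256) = 33/16
t_a = (33/16)/(11/4) = 3/4; t_c = 0
T = 2·3/4 = 3/2

t_a=3/4 t_c=0 v_peak=33/16 T=3/2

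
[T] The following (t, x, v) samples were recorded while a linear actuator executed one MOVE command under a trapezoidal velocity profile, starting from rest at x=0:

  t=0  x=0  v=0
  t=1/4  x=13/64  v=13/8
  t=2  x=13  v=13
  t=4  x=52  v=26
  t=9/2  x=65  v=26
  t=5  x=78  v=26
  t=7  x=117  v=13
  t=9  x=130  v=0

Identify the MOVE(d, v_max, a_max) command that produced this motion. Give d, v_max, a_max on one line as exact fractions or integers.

d=130 v_max=26 a_max=13/2

final state: t=9, x=130, v=0 → d = 130
a_max = (13/8−0)/(1/4−0) = 13/2
max v = 26 over t∈[4,5] → v_max = 26
check: 26·(4+1) = 130 ✓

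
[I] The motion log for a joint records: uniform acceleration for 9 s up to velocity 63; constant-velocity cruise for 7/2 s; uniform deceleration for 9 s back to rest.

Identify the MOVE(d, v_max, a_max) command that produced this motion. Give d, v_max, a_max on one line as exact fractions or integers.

a_max = 63/9 = 7
d_a = ½·63·9 = 567/2; d_c = 63·7/2 = 441/2
d = 2·567/2 + 441/2 = 1575/2
t_c = 7/2 > 0 so v_max = 63

d=1575/2 v_max=63 a_max=7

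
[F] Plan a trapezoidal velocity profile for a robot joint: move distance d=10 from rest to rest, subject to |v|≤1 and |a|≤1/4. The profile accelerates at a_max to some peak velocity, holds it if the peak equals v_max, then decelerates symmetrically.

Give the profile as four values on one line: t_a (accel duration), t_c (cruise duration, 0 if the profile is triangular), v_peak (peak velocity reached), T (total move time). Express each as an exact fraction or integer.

v_max²/a_max = 1²/(1/4) = 4
10 ≥ 4 ⇒ cruise phase
t_a = 1/(1/4) = 4; v_peak = 1
d_cruise = 10 − 4 = 6; t_c = 6/1 = 6
T = 2·4 + 6 = 14

t_a=4 t_c=6 v_peak=1 T=14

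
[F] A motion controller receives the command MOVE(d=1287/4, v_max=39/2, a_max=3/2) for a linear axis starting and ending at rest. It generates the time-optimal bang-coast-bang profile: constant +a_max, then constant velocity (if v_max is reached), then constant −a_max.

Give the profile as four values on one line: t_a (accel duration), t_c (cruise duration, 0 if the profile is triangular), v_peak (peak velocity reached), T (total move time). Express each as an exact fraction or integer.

t_a=13 t_c=7/2 v_peak=39/2 T=59/2

vₘ²/aₘ = (39/2)²/(3/2) = 507/2
1287/4 ≥ 507/2 → trapezoidal
t_a = (39/2)/(3/2) = 13; v_peak = 39/2
d_cruise = 1287/4 − 507/2 = 273/4; t_c = (273/4)/(39/2) = 7/2
T = 2·13 + 7/2 = 59/2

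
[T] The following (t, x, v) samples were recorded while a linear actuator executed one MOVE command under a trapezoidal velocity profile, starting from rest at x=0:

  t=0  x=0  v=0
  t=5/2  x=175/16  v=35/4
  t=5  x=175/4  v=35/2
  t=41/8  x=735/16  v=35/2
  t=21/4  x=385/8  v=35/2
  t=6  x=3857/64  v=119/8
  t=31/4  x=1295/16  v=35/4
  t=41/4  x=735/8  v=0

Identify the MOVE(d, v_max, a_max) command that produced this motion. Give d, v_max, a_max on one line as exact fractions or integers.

final state: t=41/4, x=735/8, v=0 → d = 735/8
a_max = (35/4−0)/(5/2−0) = 7/2
max v = 35/2 over t∈[5,21/4] → v_max = 35/2
check: 35/2·(5+1/4) = 735/8 ✓

d=735/8 v_max=35/2 a_max=7/2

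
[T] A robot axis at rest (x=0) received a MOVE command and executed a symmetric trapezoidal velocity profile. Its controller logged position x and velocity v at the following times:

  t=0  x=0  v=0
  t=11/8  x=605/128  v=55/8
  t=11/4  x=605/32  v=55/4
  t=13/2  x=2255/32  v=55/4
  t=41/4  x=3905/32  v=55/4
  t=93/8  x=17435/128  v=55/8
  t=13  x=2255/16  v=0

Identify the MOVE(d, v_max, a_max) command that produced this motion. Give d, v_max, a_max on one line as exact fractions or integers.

final state: t=13, x=2255/16, v=0 → d = 2255/16
a_max = (55/8−0)/(11/8−0) = 5
max v = 55/4 over t∈[11/4,41/4] → v_max = 55/4
check: 55/4·(11/4+15/2) = 2255/16 ✓

d=2255/16 v_max=55/4 a_max=5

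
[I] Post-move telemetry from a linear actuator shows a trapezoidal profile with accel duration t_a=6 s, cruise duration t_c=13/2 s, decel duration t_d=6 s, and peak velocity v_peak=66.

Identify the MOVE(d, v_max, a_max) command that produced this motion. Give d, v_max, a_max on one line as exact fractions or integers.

a_max = 66/6 = 11
d_a = ½·66·6 = 198; d_c = 66·13/2 = 429
d = 2·198 + 429 = 825
t_c = 13/2 > 0 ⇒ limit active, v_max = 66

d=825 v_max=66 a_max=11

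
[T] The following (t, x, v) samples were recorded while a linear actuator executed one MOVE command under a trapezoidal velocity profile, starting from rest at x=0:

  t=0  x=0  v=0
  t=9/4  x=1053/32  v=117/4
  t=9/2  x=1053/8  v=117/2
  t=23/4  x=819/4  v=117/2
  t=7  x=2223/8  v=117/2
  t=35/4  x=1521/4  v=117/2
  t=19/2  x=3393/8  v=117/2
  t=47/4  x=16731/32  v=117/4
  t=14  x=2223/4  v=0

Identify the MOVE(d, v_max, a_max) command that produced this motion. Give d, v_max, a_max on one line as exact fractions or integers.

final state: t=14, x=2223/4, v=0 → d = 2223/4
a_max = (117/4−0)/(9/4−0) = 13
max v = 117/2 over t∈[9/2,19/2] → v_max = 117/2
check: 117/2·(9/2+5) = 2223/4 ✓

d=2223/4 v_max=117/2 a_max=13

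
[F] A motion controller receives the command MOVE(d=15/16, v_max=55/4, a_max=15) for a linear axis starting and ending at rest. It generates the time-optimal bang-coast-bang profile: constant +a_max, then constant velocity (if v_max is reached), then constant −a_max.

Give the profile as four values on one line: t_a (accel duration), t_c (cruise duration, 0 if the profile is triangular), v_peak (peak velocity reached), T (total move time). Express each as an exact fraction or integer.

t_a=1/4 t_c=0 v_peak=15/4 T=1/2

(v_max)²/a_max = (55/4)²/15 = 605/48
15/16 < 605/48 ⇒ no cruise
v_peak = √(15/16·15) = √(225/16) = 15/4
t_a = (15/4)/15 = 1/4; t_c = 0
T = 2·1/4 = 1/2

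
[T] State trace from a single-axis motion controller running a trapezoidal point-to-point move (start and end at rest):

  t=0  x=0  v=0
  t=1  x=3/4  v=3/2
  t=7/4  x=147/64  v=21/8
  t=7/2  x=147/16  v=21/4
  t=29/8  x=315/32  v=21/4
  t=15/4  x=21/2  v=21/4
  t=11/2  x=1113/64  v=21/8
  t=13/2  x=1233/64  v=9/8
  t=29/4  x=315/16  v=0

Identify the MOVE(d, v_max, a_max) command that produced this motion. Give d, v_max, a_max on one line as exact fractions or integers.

d=315/16 v_max=21/4 a_max=3/2

final state: t=29/4, x=315/16, v=0 → d = 315/16
a_max = (3/2−0)/(1−0) = 3/2
max v = 21/4 over t∈[7/2,15/4] → v_max = 21/4
check: 21/4·(7/2+1/4) = 315/16 ✓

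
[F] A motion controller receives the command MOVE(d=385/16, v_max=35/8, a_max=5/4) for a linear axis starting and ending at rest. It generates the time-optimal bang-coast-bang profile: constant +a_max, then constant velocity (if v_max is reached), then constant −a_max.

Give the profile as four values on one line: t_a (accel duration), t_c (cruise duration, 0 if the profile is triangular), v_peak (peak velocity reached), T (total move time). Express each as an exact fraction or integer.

(v_max)²/a_max = (35/8)²/(5/4) = 245/16
385/16 ≥ 245/16 ⇒ cruise phase
t_a = (35/8)/(5/4) = 7/2; v_peak = 35/8
d_cruise = 385/16 − 245/16 = 35/4; t_c = (35/4)/(35/8) = 2
T = 2·7/2 + 2 = 9

t_a=7/2 t_c=2 v_peak=35/8 T=9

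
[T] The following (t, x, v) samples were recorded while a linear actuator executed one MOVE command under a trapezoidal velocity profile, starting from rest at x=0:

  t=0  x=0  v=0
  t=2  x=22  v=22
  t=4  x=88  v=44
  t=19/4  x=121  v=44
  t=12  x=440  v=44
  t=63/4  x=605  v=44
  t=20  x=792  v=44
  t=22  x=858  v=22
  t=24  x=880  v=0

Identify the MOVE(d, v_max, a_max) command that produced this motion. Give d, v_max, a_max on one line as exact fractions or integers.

d=880 v_max=44 a_max=11

final state: t=24, x=880, v=0 → d = 880
a_max = (22−0)/(2−0) = 11
max v = 44 over t∈[4,20] → v_max = 44
check: 44·(4+16) = 880 ✓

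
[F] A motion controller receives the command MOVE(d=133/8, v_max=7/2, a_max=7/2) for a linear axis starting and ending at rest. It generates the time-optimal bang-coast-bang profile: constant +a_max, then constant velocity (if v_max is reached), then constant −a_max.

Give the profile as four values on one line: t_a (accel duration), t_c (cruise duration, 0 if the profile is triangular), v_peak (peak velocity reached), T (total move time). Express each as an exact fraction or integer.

(v_max)²/a_max = (7/2)²/(7/2) = 7/2
133/8 ≥ 7/2 → trapezoidal
t_a = (7/2)/(7/2) = 1; v_peak = 7/2
d_cruise = 133/8 − 7/2 = 105/8; t_c = (105/8)/(7/2) = 15/4
T = 2·1 + 15/4 = 23/4

t_a=1 t_c=15/4 v_peak=7/2 T=23/4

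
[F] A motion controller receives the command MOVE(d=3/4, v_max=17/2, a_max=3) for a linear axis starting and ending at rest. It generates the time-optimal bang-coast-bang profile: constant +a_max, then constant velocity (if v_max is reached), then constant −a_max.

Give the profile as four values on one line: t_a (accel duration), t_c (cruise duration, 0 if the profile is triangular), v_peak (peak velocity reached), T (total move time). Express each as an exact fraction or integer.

(v_max)²/a_max = (17/2)²/3 = 289/12
3/4 < 289/12 ⇒ no cruise
v_peak = √(3/4·3) = √(9/4) = 3/2
t_a = (3/2)/3 = 1/2; t_c = 0
T = 2·1/2 = 1

t_a=1/2 t_c=0 v_peak=3/2 T=1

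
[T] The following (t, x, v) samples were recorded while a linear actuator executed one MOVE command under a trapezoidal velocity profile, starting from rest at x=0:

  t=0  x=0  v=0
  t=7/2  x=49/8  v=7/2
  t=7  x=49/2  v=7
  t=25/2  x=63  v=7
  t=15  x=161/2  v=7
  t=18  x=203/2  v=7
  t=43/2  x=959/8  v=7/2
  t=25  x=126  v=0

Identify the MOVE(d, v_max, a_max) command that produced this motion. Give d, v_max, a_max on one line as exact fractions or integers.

final state: t=25, x=126, v=0 → d = 126
a_max = (7/2−0)/(7/2−0) = 1
max v = 7 over t∈[7,18] → v_max = 7
check: 7·(7+11) = 126 ✓

d=126 v_max=7 a_max=1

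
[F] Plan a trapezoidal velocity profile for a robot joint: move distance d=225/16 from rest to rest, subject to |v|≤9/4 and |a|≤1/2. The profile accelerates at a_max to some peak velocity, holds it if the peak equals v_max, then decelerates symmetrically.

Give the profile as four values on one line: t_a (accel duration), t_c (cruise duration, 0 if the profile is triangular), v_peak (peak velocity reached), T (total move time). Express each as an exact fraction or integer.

(v_max)²/a_max = (9/4)²/(1/2) = 81/8
225/16 ≥ 81/8 ⇒ cruise phase
t_a = (9/4)/(1/2) = 9/2; v_peak = 9/4
d_cruise = 225/16 − 81/8 = 63/16; t_c = (63/16)/(9/4) = 7/4
T = 2·9/2 + 7/4 = 43/4

t_a=9/2 t_c=7/4 v_peak=9/4 T=43/4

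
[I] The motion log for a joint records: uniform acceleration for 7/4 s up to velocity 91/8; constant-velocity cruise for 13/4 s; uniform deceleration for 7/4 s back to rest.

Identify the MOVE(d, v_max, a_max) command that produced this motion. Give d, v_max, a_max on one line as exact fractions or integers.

d=455/8 v_max=91/8 a_max=13/2

a_max = (91/8)/(7/4) = 13/2
d_a = ½·91/8·7/4 = 637/64; d_c = 91/8·13/4 = 1183/32
d = 2·637/64 + 1183/32 = 455/8
t_c = 13/4 > 0 → v_max = v_peak = 91/8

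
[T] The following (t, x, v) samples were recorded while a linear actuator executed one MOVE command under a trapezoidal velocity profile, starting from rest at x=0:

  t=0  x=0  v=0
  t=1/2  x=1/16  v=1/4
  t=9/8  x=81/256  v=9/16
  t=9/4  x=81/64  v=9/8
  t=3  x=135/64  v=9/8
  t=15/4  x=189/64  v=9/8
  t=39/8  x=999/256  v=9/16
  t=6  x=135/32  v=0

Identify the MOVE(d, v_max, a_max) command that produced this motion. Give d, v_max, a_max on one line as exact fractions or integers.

final state: t=6, x=135/32, v=0 → d = 135/32
a_max = (1/4−0)/(1/2−0) = 1/2
max v = 9/8 over t∈[9/4,15/4] → v_max = 9/8
check: 9/8·(9/4+3/2) = 135/32 ✓

d=135/32 v_max=9/8 a_max=1/2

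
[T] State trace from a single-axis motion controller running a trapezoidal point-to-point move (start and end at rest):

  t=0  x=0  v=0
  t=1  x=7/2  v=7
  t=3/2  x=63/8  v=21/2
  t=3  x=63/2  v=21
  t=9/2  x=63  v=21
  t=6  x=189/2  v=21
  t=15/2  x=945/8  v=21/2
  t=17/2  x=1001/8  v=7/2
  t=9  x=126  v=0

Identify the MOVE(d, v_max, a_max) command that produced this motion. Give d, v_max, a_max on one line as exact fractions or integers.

d=126 v_max=21 a_max=7

final state: t=9, x=126, v=0 → d = 126
a_max = (7−0)/(1−0) = 7
max v = 21 over t∈[3,6] → v_max = 21
check: 21·(3+3) = 126 ✓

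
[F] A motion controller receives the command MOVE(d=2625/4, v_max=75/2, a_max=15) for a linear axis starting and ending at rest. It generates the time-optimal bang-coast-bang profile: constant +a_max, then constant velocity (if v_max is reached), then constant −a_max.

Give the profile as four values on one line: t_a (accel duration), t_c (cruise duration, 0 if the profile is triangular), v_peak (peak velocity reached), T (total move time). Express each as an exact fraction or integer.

vₘ²/aₘ = (75/2)²/15 = 375/4
2625/4 ≥ 375/4 so v_max reached
t_a = (75/2)/15 = 5/2; v_peak = 75/2
d_cruise = 2625/4 − 375/4 = 1125/2; t_c = (1125/2)/(75/2) = 15
T = 2·5/2 + 15 = 20

t_a=5/2 t_c=15 v_peak=75/2 T=20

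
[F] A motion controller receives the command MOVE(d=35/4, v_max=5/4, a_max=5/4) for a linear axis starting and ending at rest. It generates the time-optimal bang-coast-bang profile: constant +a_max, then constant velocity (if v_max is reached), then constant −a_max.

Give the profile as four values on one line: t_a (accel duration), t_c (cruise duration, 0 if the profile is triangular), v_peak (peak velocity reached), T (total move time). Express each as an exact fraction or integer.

t_a=1 t_c=6 v_peak=5/4 T=8

(v_max)²/a_max = (5/4)²/(5/4) = 5/4
35/4 ≥ 5/4 ⇒ cruise phase
t_a = (5/4)/(5/4) = 1; v_peak = 5/4
d_cruise = 35/4 − 5/4 = 15/2; t_c = (15/2)/(5/4) = 6
T = 2·1 + 6 = 8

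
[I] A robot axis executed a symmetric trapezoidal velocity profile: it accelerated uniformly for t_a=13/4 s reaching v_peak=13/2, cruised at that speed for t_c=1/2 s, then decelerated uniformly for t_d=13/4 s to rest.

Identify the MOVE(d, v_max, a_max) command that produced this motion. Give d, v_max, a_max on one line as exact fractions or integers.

d=195/8 v_max=13/2 a_max=2

a_max = (13/2)/(13/4) = 2
d_a = ½·13/2·13/4 = 169/16; d_c = 13/2·1/2 = 13/4
d = 2·169/16 + 13/4 = 195/8
t_c = 1/2 > 0 ⇒ limit active, v_max = 13/2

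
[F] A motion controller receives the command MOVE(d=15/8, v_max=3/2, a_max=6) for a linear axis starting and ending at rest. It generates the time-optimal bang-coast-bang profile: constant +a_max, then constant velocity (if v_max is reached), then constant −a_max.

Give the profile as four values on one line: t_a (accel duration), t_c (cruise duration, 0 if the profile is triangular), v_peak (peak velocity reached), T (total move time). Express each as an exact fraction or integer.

t_a=1/4 t_c=1 v_peak=3/2 T=3/2

vₘ²/aₘ = (3/2)²/6 = 3/8
15/8 ≥ 3/8 → trapezoidal
t_a = (3/2)/6 = 1/4; v_peak = 3/2
d_cruise = 15/8 − 3/8 = 3/2; t_c = (3/2)/(3/2) = 1
T = 2·1/4 + 1 = 3/2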